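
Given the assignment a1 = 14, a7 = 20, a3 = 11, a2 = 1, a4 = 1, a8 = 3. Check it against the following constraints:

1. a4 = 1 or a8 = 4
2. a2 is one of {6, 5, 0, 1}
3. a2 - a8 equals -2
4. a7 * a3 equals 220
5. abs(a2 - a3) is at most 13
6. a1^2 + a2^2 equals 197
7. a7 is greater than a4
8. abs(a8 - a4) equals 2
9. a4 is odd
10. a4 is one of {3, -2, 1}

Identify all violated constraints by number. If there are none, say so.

1. a4 = 1 = 1 (first disjunct)  ✓
2. a2 = 1 is in {6, 5, 0, 1}  ✓
3. a2 - a8 = 1 - 3 = -2  ✓
4. a7 * a3 = 20 * 11 = 220  ✓
5. abs(1 - 11) = 10; 10 ≤ 13  ✓
6. a1^2 + a2^2 = 14^2 + 1^2 = 196 + 1 = 197  ✓
7. a7 = 20, a4 = 1; 20 > 1  ✓
8. abs(3 - 1) = 2  ✓
9. a4 = 1 is odd  ✓
10. a4 = 1 is in {3, -2, 1}  ✓

No violations.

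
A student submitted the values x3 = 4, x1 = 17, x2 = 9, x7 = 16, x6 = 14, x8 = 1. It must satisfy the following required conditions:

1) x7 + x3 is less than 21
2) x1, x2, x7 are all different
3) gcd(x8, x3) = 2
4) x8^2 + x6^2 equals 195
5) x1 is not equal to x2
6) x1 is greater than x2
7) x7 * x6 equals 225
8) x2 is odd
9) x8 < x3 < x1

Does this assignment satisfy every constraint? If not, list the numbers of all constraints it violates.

Constraints 3, 4, 7 do not hold.

1) x7 + x3 = 16 + 4 = 20; 20 < 21 — satisfied.
2) values 17, 9, 16 are pairwise distinct — satisfied.
3) gcd(1, 4) = 1, not 2 — violated.
4) x8^2 + x6^2 = 1^2 + 14^2 = 1 + 196 = 197, not 195 — violated.
5) x1 = 17, x2 = 9; distinct — satisfied.
6) x1 = 17, x2 = 9; 17 > 9 — satisfied.
7) x7 * x6 = 16 * 14 = 224, not 225 — violated.
8) x2 = 9 is odd — satisfied.
9) values 1 < 4 < 17 — satisfied.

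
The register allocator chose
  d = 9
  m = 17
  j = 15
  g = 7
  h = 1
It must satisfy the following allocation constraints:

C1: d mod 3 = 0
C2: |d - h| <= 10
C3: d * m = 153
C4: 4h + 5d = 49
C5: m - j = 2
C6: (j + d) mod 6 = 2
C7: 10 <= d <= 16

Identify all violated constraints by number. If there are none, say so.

C1: 9 mod 3 = 0 — OK.
C2: |9 - 1| = 8; 8 ≤ 10 — OK.
C3: d * m = 9 * 17 = 153 — OK.
C4: 4h + 5d = 4(1) + 5(9) = 49 — OK.
C5: m - j = 17 - 15 = 2 — OK.
C6: j + d = 24; 24 mod 6 = 0, not 2 — violated.
C7: d = 9 is outside [10, 16] — violated.

Constraints 6, 7 are violated.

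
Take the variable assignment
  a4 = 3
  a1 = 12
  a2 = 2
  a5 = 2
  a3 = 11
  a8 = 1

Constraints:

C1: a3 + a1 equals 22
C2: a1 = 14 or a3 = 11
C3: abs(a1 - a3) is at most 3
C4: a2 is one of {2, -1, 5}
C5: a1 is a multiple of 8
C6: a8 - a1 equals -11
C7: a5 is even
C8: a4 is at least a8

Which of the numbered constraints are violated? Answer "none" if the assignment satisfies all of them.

C1: a3 + a1 = 11 + 12 = 23, not 22  fails
C2: a1 = 12 ≠ 14, but a3 = 11 = 11 (second disjunct)  holds
C3: abs(12 - 11) = 1; 1 ≤ 3  holds
C4: a2 = 2 is in {2, -1, 5}  holds
C5: 12 = 8*1 + 4, so 8 does not divide 12  fails
C6: a8 - a1 = 1 - 12 = -11  holds
C7: a5 = 2 is even  holds
C8: a4 = 3, a8 = 1; 3 ≥ 1  holds

The assignment fails constraints 1, 5.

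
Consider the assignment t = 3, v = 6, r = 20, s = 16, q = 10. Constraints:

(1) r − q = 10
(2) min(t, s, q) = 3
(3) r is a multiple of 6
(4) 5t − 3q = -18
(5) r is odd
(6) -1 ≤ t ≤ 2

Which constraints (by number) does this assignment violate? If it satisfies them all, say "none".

Violated: 3, 4, 5, 6.

(1) r − q = 20 − 10 = 10  ✓
(2) min(3, 16, 10) = 3  ✓
(3) 20 = 6×3 + 2, so 6 does not divide 20  ✗
(4) 5t − 3q = 5(3) − 3(10) = -15, not -18  ✗
(5) r = 20 is even  ✗
(6) t = 3 is outside [-1, 2]  ✗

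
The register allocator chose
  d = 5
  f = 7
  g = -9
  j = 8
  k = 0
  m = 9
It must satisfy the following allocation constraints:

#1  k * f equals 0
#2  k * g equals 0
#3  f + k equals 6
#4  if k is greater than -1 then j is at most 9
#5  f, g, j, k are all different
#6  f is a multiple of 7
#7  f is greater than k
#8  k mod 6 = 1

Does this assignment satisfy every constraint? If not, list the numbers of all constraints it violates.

No — constraints 3 and 8 are not satisfied.

#1 k * f = 0 * 7 = 0 — holds.
#2 k * g = 0 * (-9) = 0 — holds.
#3 f + k = 7 + 0 = 7, not 6 — does not hold.
#4 k = 0 > -1, so we need j ≤ 9; j = 8 ≤ 9 — holds.
#5 values 7, -9, 8, 0 are pairwise distinct — holds.
#6 7 / 7 = 1, so 7 divides 7 — holds.
#7 f = 7, k = 0; 7 > 0 — holds.
#8 0 mod 6 = 0, not 1 — does not hold.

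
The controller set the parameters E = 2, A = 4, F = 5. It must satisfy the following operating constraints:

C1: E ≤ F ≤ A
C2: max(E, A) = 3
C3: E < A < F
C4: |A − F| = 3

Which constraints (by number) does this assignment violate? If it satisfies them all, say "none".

C1: values 2, 5, 4; F = 5 is not ≤ A = 4 — fails.
C2: max(2, 4) = 4, not 3 — fails.
C3: values 2 < 4 < 5 — holds.
C4: |4 − 5| = 1, not 3 — fails.

No — constraints 1, 2, 4 are not satisfied.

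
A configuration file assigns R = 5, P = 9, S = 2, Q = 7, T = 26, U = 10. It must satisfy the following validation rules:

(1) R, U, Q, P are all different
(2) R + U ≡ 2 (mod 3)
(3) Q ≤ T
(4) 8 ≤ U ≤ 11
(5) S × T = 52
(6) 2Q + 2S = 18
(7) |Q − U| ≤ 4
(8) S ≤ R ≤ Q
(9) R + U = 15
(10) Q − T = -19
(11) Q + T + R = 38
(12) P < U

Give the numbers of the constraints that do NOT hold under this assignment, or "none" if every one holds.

(1) values 5, 10, 7, 9 are pairwise distinct  true
(2) R + U = 15; 15 mod 3 = 0, not 2  false
(3) Q = 7, T = 26; 7 ≤ 26  true
(4) U = 10 lies in [8, 11]  true
(5) S × T = 2 × 26 = 52  true
(6) 2Q + 2S = 2(7) + 2(2) = 18  true
(7) |7 − 10| = 3; 3 ≤ 4  true
(8) values 2 ≤ 5 ≤ 7  true
(9) R + U = 5 + 10 = 15  true
(10) Q − T = 7 − 26 = -19  true
(11) Q + T + R = 7 + 26 + 5 = 38  true
(12) P = 9, U = 10; 9 < 10  true

Constraint 2 does not hold.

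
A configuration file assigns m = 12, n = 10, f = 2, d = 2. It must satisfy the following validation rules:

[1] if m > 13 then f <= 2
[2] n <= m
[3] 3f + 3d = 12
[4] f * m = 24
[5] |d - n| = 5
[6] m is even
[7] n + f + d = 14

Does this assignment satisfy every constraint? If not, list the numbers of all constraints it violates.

[1] m = 12, not > 13; antecedent false, conditional vacuously true  ✔
[2] n = 10, m = 12; 10 ≤ 12  ✔
[3] 3f + 3d = 3(2) + 3(2) = 12  ✔
[4] f * m = 2 * 12 = 24  ✔
[5] |2 - 10| = 8, not 5  ✘
[6] m = 12 is even  ✔
[7] n + f + d = 10 + 2 + 2 = 14  ✔

The assignment fails constraint 5.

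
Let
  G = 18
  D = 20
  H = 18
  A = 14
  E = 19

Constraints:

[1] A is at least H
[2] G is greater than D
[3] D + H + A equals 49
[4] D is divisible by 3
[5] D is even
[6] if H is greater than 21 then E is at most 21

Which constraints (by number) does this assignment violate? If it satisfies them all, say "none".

Constraints 1, 2, 3, 4 are violated.

[1] A = 14, H = 18; 14 < 18 (want ≥) — fails.
[2] G = 18, D = 20; 18 ≤ 20 (want >) — fails.
[3] D + H + A = 20 + 18 + 14 = 52, not 49 — fails.
[4] 20 = 3*6 + 2, so 3 does not divide 20 — fails.
[5] D = 20 is even — holds.
[6] H = 18, not > 21; antecedent false, conditional vacuously true — holds.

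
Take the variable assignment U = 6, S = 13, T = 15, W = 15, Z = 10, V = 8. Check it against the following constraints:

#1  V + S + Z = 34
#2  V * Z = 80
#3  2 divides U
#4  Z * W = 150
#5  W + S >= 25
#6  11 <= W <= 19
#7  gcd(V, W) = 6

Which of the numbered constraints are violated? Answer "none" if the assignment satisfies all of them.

No — constraints 1 and 7 are not satisfied.

#1 V + S + Z = 8 + 13 + 10 = 31, not 34  fails
#2 V * Z = 8 * 10 = 80  holds
#3 6 / 2 = 3, so 2 divides 6  holds
#4 Z * W = 10 * 15 = 150  holds
#5 W + S = 15 + 13 = 28; 28 ≥ 25  holds
#6 W = 15 lies in [11, 19]  holds
#7 gcd(8, 15) = 1, not 6  fails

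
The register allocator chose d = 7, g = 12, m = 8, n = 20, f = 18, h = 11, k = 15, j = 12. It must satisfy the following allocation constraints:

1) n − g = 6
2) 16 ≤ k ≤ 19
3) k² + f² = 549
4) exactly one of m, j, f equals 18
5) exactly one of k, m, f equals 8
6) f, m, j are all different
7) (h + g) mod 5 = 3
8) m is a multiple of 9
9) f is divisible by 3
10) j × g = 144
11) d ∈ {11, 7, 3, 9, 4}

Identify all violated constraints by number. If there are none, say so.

1) n − g = 20 − 12 = 8, not 6 — violated.
2) k = 15 is outside [16, 19] — violated.
3) k² + f² = 15² + 18² = 225 + 324 = 549 — satisfied.
4) m=8, j=12, f=18; 1 of them equals 18 — satisfied.
5) k=15, m=8, f=18; 1 of them equals 8 — satisfied.
6) values 18, 8, 12 are pairwise distinct — satisfied.
7) h + g = 23; 23 mod 5 = 3 — satisfied.
8) 8 = 9×0 + 8, so 9 does not divide 8 — violated.
9) 18 / 3 = 6, so 3 divides 18 — satisfied.
10) j × g = 12 × 12 = 144 — satisfied.
11) d = 7 is in {11, 7, 3, 9, 4} — satisfied.

Constraints 1, 2, and 8 do not hold.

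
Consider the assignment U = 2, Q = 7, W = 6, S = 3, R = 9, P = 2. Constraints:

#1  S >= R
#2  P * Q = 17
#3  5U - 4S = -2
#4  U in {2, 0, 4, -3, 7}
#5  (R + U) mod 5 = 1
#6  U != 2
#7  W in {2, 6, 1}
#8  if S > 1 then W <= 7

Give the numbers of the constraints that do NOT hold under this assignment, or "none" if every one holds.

#1 S = 3, R = 9; 3 < 9 (want ≥)  FAIL
#2 P * Q = 2 * 7 = 14, not 17  FAIL
#3 5U - 4S = 5(2) - 4(3) = -2  OK
#4 U = 2 is in {2, 0, 4, -3, 7}  OK
#5 R + U = 11; 11 mod 5 = 1  OK
#6 U = 2, but 2 is required to differ  FAIL
#7 W = 6 is in {2, 6, 1}  OK
#8 S = 3 > 1, so we need W ≤ 7; W = 6 ≤ 7  OK

The assignment fails constraints 1, 2, and 6.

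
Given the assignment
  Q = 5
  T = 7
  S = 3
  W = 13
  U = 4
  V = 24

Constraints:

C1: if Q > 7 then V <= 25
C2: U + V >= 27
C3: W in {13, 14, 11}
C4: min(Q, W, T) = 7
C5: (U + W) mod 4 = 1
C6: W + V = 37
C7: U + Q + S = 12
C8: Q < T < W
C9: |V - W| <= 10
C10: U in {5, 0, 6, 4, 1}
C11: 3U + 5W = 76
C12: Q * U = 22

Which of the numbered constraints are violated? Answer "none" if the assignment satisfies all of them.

C1: Q = 5, not > 7; antecedent false, conditional vacuously true — satisfied.
C2: U + V = 4 + 24 = 28; 28 ≥ 27 — satisfied.
C3: W = 13 is in {13, 14, 11} — satisfied.
C4: min(5, 13, 7) = 5, not 7 — violated.
C5: U + W = 17; 17 mod 4 = 1 — satisfied.
C6: W + V = 13 + 24 = 37 — satisfied.
C7: U + Q + S = 4 + 5 + 3 = 12 — satisfied.
C8: values 5 < 7 < 13 — satisfied.
C9: |24 - 13| = 11; 11 > 10, exceeds bound 10 — violated.
C10: U = 4 is in {5, 0, 6, 4, 1} — satisfied.
C11: 3U + 5W = 3(4) + 5(13) = 77, not 76 — violated.
C12: Q * U = 5 * 4 = 20, not 22 — violated.

No — constraints 4, 9, 11, and 12 are not satisfied.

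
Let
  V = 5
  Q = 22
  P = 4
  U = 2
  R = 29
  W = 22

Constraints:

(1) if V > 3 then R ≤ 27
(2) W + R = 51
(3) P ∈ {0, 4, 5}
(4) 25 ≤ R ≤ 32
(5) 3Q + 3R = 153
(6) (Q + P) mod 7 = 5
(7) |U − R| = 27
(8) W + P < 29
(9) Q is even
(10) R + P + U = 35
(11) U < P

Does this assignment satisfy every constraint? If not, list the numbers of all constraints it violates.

(1) V = 5 > 3, so we need R ≤ 27; but R = 29 > 27 — does not hold.
(2) W + R = 22 + 29 = 51 — holds.
(3) P = 4 is in {0, 4, 5} — holds.
(4) R = 29 lies in [25, 32] — holds.
(5) 3Q + 3R = 3(22) + 3(29) = 153 — holds.
(6) Q + P = 26; 26 mod 7 = 5 — holds.
(7) |2 − 29| = 27 — holds.
(8) W + P = 22 + 4 = 26; 26 < 29 — holds.
(9) Q = 22 is even — holds.
(10) R + P + U = 29 + 4 + 2 = 35 — holds.
(11) U = 2, P = 4; 2 < 4 — holds.

Violated: 1.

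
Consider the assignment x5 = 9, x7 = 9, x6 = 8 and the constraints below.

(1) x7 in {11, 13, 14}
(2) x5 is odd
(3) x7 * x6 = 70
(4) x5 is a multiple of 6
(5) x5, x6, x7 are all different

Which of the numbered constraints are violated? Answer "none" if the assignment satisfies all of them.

Violated: 1, 3, 4, 5.

(1) x7 = 9 is not in {11, 13, 14} — violated.
(2) x5 = 9 is odd — OK.
(3) x7 * x6 = 9 * 8 = 72, not 70 — violated.
(4) 9 = 6*1 + 3, so 6 does not divide 9 — violated.
(5) x5 = x7 = 9, not all different — violated.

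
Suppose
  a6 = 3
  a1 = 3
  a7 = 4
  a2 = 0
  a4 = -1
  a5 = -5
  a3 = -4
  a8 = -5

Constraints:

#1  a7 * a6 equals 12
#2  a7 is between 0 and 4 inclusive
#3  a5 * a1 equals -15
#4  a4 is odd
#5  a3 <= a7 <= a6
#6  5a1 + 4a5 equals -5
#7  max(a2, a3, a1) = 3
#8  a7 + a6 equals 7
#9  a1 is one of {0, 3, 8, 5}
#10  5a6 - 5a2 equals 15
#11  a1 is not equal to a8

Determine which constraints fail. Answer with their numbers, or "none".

Constraint 5 does not hold.

#1 a7 * a6 = 4 * 3 = 12  ✔
#2 a7 = 4 lies in [0, 4]  ✔
#3 a5 * a1 = -5 * 3 = -15  ✔
#4 a4 = -1 is odd  ✔
#5 values -4, 4, 3; a7 = 4 is not <= a6 = 3  ✘
#6 5a1 + 4a5 = 5(3) + 4(-5) = -5  ✔
#7 max(0, -4, 3) = 3  ✔
#8 a7 + a6 = 4 + 3 = 7  ✔
#9 a1 = 3 is in {0, 3, 8, 5}  ✔
#10 5a6 - 5a2 = 5(3) - 5(0) = 15  ✔
#11 a1 = 3, a8 = -5; distinct  ✔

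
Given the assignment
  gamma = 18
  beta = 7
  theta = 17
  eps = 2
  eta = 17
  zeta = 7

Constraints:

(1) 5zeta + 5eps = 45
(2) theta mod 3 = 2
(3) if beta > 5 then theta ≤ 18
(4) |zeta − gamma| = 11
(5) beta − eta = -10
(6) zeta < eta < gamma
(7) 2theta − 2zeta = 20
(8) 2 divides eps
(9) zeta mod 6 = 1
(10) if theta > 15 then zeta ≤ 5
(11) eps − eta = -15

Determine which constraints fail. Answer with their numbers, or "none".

Constraint 10 is violated.

(1) 5zeta + 5eps = 5(7) + 5(2) = 45 — holds.
(2) 17 mod 3 = 2 — holds.
(3) beta = 7 > 5, so we need theta ≤ 18; theta = 17 ≤ 18 — holds.
(4) |7 − 18| = 11 — holds.
(5) beta − eta = 7 − 17 = -10 — holds.
(6) values 7 < 17 < 18 — holds.
(7) 2theta − 2zeta = 2(17) − 2(7) = 20 — holds.
(8) 2 / 2 = 1, so 2 divides 2 — holds.
(9) 7 mod 6 = 1 — holds.
(10) theta = 17 > 15, so we need zeta ≤ 5; but zeta = 7 > 5 — fails.
(11) eps − eta = 2 − 17 = -15 — holds.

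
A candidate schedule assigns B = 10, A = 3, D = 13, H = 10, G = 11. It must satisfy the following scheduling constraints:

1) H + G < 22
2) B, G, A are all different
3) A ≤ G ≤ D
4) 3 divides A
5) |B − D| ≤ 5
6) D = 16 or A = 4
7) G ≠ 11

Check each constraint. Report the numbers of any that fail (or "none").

1) H + G = 10 + 11 = 21; 21 < 22  OK
2) values 10, 11, 3 are pairwise distinct  OK
3) values 3 ≤ 11 ≤ 13  OK
4) 3 / 3 = 1, so 3 divides 3  OK
5) |10 − 13| = 3; 3 ≤ 5  OK
6) D = 13 ≠ 16 and A = 3 ≠ 4; both disjuncts false  FAIL
7) G = 11, but 11 is required to differ  FAIL

Constraints 6, 7 do not hold.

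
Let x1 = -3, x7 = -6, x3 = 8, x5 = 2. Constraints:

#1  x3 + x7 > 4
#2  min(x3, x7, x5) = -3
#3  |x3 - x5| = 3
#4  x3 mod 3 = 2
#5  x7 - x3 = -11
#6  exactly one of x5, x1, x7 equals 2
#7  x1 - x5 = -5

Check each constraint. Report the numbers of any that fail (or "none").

No — constraints 1, 2, 3, 5 are not satisfied.

#1 x3 + x7 = 8 + (-6) = 2; 2 ≤ 4, bound 4 not met  ✘
#2 min(8, -6, 2) = -6, not -3  ✘
#3 |8 - 2| = 6, not 3  ✘
#4 8 mod 3 = 2  ✔
#5 x7 - x3 = -6 - 8 = -14, not -11  ✘
#6 x5=2, x1=-3, x7=-6; 1 of them equals 2  ✔
#7 x1 - x5 = -3 - 2 = -5  ✔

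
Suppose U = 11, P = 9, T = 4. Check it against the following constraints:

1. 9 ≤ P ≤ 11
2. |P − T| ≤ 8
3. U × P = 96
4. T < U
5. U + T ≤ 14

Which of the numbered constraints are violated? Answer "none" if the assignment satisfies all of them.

Constraints 3 and 5 are violated.

1. P = 9 lies in [9, 11]  true
2. |9 − 4| = 5; 5 ≤ 8  true
3. U × P = 11 × 9 = 99, not 96  false
4. T = 4, U = 11; 4 < 11  true
5. U + T = 11 + 4 = 15; 15 > 14, bound 14 not met  false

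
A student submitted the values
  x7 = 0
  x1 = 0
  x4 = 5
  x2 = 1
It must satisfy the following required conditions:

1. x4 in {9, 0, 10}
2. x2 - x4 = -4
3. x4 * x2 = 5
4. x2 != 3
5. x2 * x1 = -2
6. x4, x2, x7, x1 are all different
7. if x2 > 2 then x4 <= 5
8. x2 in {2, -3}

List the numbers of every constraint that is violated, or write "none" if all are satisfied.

1. x4 = 5 is not in {9, 0, 10}  ✗
2. x2 - x4 = 1 - 5 = -4  ✓
3. x4 * x2 = 5 * 1 = 5  ✓
4. x2 = 1, and 1 ≠ 3  ✓
5. x2 * x1 = 1 * 0 = 0, not -2  ✗
6. x7 = x1 = 0, not all different  ✗
7. x2 = 1, not > 2; antecedent false, conditional vacuously true  ✓
8. x2 = 1 is not in {2, -3}  ✗

Constraints 1, 5, 6, and 8 are violated.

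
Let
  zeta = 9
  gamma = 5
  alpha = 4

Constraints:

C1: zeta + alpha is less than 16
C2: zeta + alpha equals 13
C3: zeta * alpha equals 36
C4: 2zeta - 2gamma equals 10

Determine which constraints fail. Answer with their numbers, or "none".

Constraint 4 does not hold.

C1: zeta + alpha = 9 + 4 = 13; 13 < 16  true
C2: zeta + alpha = 9 + 4 = 13  true
C3: zeta * alpha = 9 * 4 = 36  true
C4: 2zeta - 2gamma = 2(9) - 2(5) = 8, not 10  false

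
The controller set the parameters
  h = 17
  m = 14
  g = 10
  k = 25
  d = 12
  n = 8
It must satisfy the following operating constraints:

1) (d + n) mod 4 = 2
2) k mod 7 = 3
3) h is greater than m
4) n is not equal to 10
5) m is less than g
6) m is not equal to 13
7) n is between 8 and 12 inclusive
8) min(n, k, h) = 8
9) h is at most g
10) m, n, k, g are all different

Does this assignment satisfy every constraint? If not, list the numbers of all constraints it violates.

Constraints 1, 2, 5, 9 are violated.

1) d + n = 20; 20 mod 4 = 0, not 2 — does not hold.
2) 25 mod 7 = 4, not 3 — does not hold.
3) h = 17, m = 14; 17 > 14 — holds.
4) n = 8, and 8 ≠ 10 — holds.
5) m = 14, g = 10; 14 ≥ 10 (want <) — does not hold.
6) m = 14, and 14 ≠ 13 — holds.
7) n = 8 lies in [8, 12] — holds.
8) min(8, 25, 17) = 8 — holds.
9) h = 17, g = 10; 17 > 10 (want ≤) — does not hold.
10) values 14, 8, 25, 10 are pairwise distinct — holds.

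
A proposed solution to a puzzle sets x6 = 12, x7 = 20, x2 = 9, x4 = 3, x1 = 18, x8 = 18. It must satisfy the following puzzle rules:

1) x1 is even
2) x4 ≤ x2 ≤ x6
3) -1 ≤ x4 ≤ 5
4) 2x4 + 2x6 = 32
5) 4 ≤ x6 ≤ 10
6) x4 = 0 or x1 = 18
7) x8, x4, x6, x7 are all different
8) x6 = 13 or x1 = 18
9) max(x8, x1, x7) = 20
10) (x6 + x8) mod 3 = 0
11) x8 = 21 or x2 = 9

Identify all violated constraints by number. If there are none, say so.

1) x1 = 18 is even — satisfied.
2) values 3 ≤ 9 ≤ 12 — satisfied.
3) x4 = 3 lies in [-1, 5] — satisfied.
4) 2x4 + 2x6 = 2(3) + 2(12) = 30, not 32 — violated.
5) x6 = 12 is outside [4, 10] — violated.
6) x4 = 3 ≠ 0, but x1 = 18 = 18 (second disjunct) — satisfied.
7) values 18, 3, 12, 20 are pairwise distinct — satisfied.
8) x6 = 12 ≠ 13, but x1 = 18 = 18 (second disjunct) — satisfied.
9) max(18, 18, 20) = 20 — satisfied.
10) x6 + x8 = 30; 30 mod 3 = 0 — satisfied.
11) x8 = 18 ≠ 21, but x2 = 9 = 9 (second disjunct) — satisfied.

Violated: 4 and 5.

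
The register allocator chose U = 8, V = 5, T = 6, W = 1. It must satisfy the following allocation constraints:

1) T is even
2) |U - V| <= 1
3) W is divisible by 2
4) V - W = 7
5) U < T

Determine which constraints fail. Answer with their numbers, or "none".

No — constraints 2, 3, 4, and 5 are not satisfied.

1) T = 6 is even  holds
2) |8 - 5| = 3; 3 > 1, exceeds bound 1  fails
3) 1 = 2*0 + 1, so 2 does not divide 1  fails
4) V - W = 5 - 1 = 4, not 7  fails
5) U = 8, T = 6; 8 ≥ 6 (want <)  fails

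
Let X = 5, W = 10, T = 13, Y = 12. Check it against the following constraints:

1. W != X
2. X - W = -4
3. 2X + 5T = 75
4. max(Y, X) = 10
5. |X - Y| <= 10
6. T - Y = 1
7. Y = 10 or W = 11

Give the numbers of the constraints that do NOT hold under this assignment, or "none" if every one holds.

1. W = 10, X = 5; distinct — holds.
2. X - W = 5 - 10 = -5, not -4 — does not hold.
3. 2X + 5T = 2(5) + 5(13) = 75 — holds.
4. max(12, 5) = 12, not 10 — does not hold.
5. |5 - 12| = 7; 7 ≤ 10 — holds.
6. T - Y = 13 - 12 = 1 — holds.
7. Y = 12 ≠ 10 and W = 10 ≠ 11; both disjuncts false — does not hold.

Constraints 2, 4, and 7 do not hold.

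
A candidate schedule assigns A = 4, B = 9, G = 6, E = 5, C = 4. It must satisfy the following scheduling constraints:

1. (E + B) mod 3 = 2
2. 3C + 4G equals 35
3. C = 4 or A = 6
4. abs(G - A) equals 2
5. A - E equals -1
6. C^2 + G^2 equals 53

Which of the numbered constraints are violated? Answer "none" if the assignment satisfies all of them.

1. E + B = 14; 14 mod 3 = 2 — OK.
2. 3C + 4G = 3(4) + 4(6) = 36, not 35 — violated.
3. C = 4 = 4 (first disjunct) — OK.
4. abs(6 - 4) = 2 — OK.
5. A - E = 4 - 5 = -1 — OK.
6. C^2 + G^2 = 4^2 + 6^2 = 16 + 36 = 52, not 53 — violated.

No — constraints 2 and 6 are not satisfied.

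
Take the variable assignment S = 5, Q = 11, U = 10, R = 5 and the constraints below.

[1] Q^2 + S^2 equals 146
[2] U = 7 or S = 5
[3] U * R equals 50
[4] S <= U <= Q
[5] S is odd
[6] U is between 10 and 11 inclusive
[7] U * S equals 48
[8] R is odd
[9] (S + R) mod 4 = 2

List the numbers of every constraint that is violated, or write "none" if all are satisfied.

[1] Q^2 + S^2 = 11^2 + 5^2 = 121 + 25 = 146 — holds.
[2] U = 10 ≠ 7, but S = 5 = 5 (second disjunct) — holds.
[3] U * R = 10 * 5 = 50 — holds.
[4] values 5 <= 10 <= 11 — holds.
[5] S = 5 is odd — holds.
[6] U = 10 lies in [10, 11] — holds.
[7] U * S = 10 * 5 = 50, not 48 — does not hold.
[8] R = 5 is odd — holds.
[9] S + R = 10; 10 mod 4 = 2 — holds.

The assignment fails constraint 7.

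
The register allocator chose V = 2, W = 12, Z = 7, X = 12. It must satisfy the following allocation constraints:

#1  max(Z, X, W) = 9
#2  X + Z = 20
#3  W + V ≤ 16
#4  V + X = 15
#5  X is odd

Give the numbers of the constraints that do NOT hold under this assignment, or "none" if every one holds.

No — constraints 1, 2, 4, and 5 are not satisfied.

#1 max(7, 12, 12) = 12, not 9  ✗
#2 X + Z = 12 + 7 = 19, not 20  ✗
#3 W + V = 12 + 2 = 14; 14 ≤ 16  ✓
#4 V + X = 2 + 12 = 14, not 15  ✗
#5 X = 12 is even  ✗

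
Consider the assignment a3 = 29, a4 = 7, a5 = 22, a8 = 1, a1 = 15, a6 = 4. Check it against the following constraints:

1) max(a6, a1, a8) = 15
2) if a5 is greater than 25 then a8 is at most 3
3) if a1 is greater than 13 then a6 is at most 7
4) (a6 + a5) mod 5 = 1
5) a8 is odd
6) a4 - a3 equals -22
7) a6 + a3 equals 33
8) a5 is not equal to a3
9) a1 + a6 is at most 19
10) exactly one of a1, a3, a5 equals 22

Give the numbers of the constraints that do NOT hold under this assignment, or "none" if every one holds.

Yes — all constraints hold.

1) max(4, 15, 1) = 15 — holds.
2) a5 = 22, not > 25; antecedent false, conditional vacuously true — holds.
3) a1 = 15 > 13, so we need a6 ≤ 7; a6 = 4 ≤ 7 — holds.
4) a6 + a5 = 26; 26 mod 5 = 1 — holds.
5) a8 = 1 is odd — holds.
6) a4 - a3 = 7 - 29 = -22 — holds.
7) a6 + a3 = 4 + 29 = 33 — holds.
8) a5 = 22, a3 = 29; distinct — holds.
9) a1 + a6 = 15 + 4 = 19; 19 ≤ 19 — holds.
10) a1=15, a3=29, a5=22; 1 of them equals 22 — holds.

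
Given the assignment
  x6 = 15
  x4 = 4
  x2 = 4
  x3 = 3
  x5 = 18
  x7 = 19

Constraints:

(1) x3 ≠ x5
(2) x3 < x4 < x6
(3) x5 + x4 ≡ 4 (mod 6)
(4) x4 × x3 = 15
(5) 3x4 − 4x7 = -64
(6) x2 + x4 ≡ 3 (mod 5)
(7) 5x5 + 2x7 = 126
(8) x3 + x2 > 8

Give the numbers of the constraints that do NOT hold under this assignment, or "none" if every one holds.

(1) x3 = 3, x5 = 18; distinct  yes
(2) values 3 < 4 < 15  yes
(3) x5 + x4 = 22; 22 mod 6 = 4  yes
(4) x4 × x3 = 4 × 3 = 12, not 15  no
(5) 3x4 − 4x7 = 3(4) − 4(19) = -64  yes
(6) x2 + x4 = 8; 8 mod 5 = 3  yes
(7) 5x5 + 2x7 = 5(18) + 2(19) = 128, not 126  no
(8) x3 + x2 = 3 + 4 = 7; 7 ≤ 8, bound 8 not met  no

Constraints 4, 7, and 8 are violated.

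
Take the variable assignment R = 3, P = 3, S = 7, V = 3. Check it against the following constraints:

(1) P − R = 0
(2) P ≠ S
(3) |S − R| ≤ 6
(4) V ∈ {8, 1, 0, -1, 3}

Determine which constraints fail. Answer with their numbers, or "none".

(1) P − R = 3 − 3 = 0 — satisfied.
(2) P = 3, S = 7; distinct — satisfied.
(3) |7 − 3| = 4; 4 ≤ 6 — satisfied.
(4) V = 3 is in {8, 1, 0, -1, 3} — satisfied.

None — every constraint holds.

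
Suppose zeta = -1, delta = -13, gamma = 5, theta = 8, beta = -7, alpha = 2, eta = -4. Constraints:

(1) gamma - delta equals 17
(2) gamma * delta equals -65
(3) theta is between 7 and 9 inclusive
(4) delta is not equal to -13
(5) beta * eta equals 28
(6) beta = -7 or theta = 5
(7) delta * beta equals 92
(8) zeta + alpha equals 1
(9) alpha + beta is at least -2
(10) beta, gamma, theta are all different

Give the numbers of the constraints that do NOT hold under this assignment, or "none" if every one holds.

Constraints 1, 4, 7, 9 do not hold.

(1) gamma - delta = 5 - (-13) = 18, not 17 — fails.
(2) gamma * delta = 5 * (-13) = -65 — holds.
(3) theta = 8 lies in [7, 9] — holds.
(4) delta = -13, but -13 is required to differ — fails.
(5) beta * eta = -7 * (-4) = 28 — holds.
(6) beta = -7 = -7 (first disjunct) — holds.
(7) delta * beta = -13 * (-7) = 91, not 92 — fails.
(8) zeta + alpha = -1 + 2 = 1 — holds.
(9) alpha + beta = 2 + (-7) = -5; -5 < -2, bound -2 not met — fails.
(10) values -7, 5, 8 are pairwise distinct — holds.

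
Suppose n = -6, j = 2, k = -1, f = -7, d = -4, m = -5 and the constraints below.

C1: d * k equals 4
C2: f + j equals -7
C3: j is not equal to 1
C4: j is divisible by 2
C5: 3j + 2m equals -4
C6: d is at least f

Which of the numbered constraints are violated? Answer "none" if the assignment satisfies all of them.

Constraint 2 is violated.

C1: d * k = -4 * (-1) = 4 — satisfied.
C2: f + j = -7 + 2 = -5, not -7 — violated.
C3: j = 2, and 2 ≠ 1 — satisfied.
C4: 2 / 2 = 1, so 2 divides 2 — satisfied.
C5: 3j + 2m = 3(2) + 2(-5) = -4 — satisfied.
C6: d = -4, f = -7; -4 ≥ -7 — satisfied.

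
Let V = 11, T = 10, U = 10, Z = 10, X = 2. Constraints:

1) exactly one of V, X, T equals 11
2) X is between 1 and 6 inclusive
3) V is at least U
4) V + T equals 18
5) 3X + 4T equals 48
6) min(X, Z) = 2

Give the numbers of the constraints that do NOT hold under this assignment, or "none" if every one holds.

1) V=11, X=2, T=10; 1 of them equals 11  holds
2) X = 2 lies in [1, 6]  holds
3) V = 11, U = 10; 11 ≥ 10  holds
4) V + T = 11 + 10 = 21, not 18  fails
5) 3X + 4T = 3(2) + 4(10) = 46, not 48  fails
6) min(2, 10) = 2  holds

Constraints 4 and 5 are violated.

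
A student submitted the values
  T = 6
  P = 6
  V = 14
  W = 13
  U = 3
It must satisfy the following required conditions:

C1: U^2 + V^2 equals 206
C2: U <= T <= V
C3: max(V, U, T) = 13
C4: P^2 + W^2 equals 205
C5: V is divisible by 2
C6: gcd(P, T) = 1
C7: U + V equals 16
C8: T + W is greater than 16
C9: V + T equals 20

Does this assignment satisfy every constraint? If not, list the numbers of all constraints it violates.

Constraints 1, 3, 6, and 7 are violated.

C1: U^2 + V^2 = 3^2 + 14^2 = 9 + 196 = 205, not 206 — does not hold.
C2: values 3 <= 6 <= 14 — holds.
C3: max(14, 3, 6) = 14, not 13 — does not hold.
C4: P^2 + W^2 = 6^2 + 13^2 = 36 + 169 = 205 — holds.
C5: 14 / 2 = 7, so 2 divides 14 — holds.
C6: gcd(6, 6) = 6, not 1 — does not hold.
C7: U + V = 3 + 14 = 17, not 16 — does not hold.
C8: T + W = 6 + 13 = 19; 19 > 16 — holds.
C9: V + T = 14 + 6 = 20 — holds.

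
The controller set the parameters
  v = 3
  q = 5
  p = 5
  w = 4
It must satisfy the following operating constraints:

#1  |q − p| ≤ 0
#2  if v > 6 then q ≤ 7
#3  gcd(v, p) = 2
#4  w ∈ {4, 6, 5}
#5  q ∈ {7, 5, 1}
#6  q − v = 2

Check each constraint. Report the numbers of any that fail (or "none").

Violated: 3.

#1 |5 − 5| = 0; 0 ≤ 0 — satisfied.
#2 v = 3, not > 6; antecedent false, conditional vacuously true — satisfied.
#3 gcd(3, 5) = 1, not 2 — violated.
#4 w = 4 is in {4, 6, 5} — satisfied.
#5 q = 5 is in {7, 5, 1} — satisfied.
#6 q − v = 5 − 3 = 2 — satisfied.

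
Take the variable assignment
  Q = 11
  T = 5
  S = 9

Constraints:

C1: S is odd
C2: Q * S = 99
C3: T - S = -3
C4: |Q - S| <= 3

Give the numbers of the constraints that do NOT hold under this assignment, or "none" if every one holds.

C1: S = 9 is odd — OK.
C2: Q * S = 11 * 9 = 99 — OK.
C3: T - S = 5 - 9 = -4, not -3 — violated.
C4: |11 - 9| = 2; 2 ≤ 3 — OK.

Violated: 3.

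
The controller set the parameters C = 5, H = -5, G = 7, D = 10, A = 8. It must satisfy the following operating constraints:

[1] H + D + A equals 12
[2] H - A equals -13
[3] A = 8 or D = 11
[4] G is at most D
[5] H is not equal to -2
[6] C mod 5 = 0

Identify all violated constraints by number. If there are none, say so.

Violated: 1.

[1] H + D + A = -5 + 10 + 8 = 13, not 12  FAIL
[2] H - A = -5 - 8 = -13  OK
[3] A = 8 = 8 (first disjunct)  OK
[4] G = 7, D = 10; 7 ≤ 10  OK
[5] H = -5, and -5 ≠ -2  OK
[6] 5 mod 5 = 0  OK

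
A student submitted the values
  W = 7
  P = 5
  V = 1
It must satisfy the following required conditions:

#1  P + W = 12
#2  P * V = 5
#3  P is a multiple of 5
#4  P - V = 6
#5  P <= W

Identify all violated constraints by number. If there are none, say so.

Violated: 4.

#1 P + W = 5 + 7 = 12 — holds.
#2 P * V = 5 * 1 = 5 — holds.
#3 5 / 5 = 1, so 5 divides 5 — holds.
#4 P - V = 5 - 1 = 4, not 6 — does not hold.
#5 P = 5, W = 7; 5 ≤ 7 — holds.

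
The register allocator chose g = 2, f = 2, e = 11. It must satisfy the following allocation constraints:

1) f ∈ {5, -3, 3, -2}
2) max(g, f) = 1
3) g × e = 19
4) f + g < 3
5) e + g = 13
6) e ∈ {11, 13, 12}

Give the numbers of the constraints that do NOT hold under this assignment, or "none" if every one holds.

1) f = 2 is not in {5, -3, 3, -2} — violated.
2) max(2, 2) = 2, not 1 — violated.
3) g × e = 2 × 11 = 22, not 19 — violated.
4) f + g = 2 + 2 = 4; 4 ≥ 3, bound 3 not met — violated.
5) e + g = 11 + 2 = 13 — satisfied.
6) e = 11 is in {11, 13, 12} — satisfied.

Constraints 1, 2, 3, and 4 are violated.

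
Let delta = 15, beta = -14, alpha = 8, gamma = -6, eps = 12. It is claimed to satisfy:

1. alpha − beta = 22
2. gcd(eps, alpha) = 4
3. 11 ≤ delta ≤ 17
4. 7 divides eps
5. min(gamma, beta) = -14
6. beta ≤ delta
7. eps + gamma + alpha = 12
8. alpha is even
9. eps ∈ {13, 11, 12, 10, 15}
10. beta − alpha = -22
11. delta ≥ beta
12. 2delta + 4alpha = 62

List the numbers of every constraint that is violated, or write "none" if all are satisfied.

1. alpha − beta = 8 − (-14) = 22 — OK.
2. gcd(12, 8) = 4 — OK.
3. delta = 15 lies in [11, 17] — OK.
4. 12 = 7×1 + 5, so 7 does not divide 12 — violated.
5. min(-6, -14) = -14 — OK.
6. beta = -14, delta = 15; -14 ≤ 15 — OK.
7. eps + gamma + alpha = 12 + (-6) + 8 = 14, not 12 — violated.
8. alpha = 8 is even — OK.
9. eps = 12 is in {13, 11, 12, 10, 15} — OK.
10. beta − alpha = -14 − 8 = -22 — OK.
11. delta = 15, beta = -14; 15 ≥ -14 — OK.
12. 2delta + 4alpha = 2(15) + 4(8) = 62 — OK.

No — constraints 4 and 7 are not satisfied.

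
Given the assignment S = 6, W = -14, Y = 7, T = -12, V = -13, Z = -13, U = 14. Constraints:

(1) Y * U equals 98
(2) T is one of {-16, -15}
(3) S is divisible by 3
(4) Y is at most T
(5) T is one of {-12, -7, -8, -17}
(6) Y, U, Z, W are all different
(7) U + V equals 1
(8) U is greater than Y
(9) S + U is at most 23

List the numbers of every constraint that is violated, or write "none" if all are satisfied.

(1) Y * U = 7 * 14 = 98  holds
(2) T = -12 is not in {-16, -15}  fails
(3) 6 / 3 = 2, so 3 divides 6  holds
(4) Y = 7, T = -12; 7 > -12 (want ≤)  fails
(5) T = -12 is in {-12, -7, -8, -17}  holds
(6) values 7, 14, -13, -14 are pairwise distinct  holds
(7) U + V = 14 + (-13) = 1  holds
(8) U = 14, Y = 7; 14 > 7  holds
(9) S + U = 6 + 14 = 20; 20 ≤ 23  holds

Violated: 2, 4.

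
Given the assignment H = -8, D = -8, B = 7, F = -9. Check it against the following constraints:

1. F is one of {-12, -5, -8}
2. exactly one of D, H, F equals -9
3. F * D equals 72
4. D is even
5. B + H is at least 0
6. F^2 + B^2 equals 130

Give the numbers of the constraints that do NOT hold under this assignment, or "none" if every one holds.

Constraints 1, 5 are violated.

1. F = -9 is not in {-12, -5, -8} — violated.
2. D=-8, H=-8, F=-9; 1 of them equals -9 — satisfied.
3. F * D = -9 * (-8) = 72 — satisfied.
4. D = -8 is even — satisfied.
5. B + H = 7 + (-8) = -1; -1 < 0, bound 0 not met — violated.
6. F^2 + B^2 = (-9)^2 + 7^2 = 81 + 49 = 130 — satisfied.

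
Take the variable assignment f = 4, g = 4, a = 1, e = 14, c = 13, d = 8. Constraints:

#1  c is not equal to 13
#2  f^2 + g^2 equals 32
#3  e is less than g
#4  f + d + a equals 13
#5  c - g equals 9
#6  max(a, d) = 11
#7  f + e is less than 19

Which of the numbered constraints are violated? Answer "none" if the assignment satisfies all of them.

#1 c = 13, but 13 is required to differ  FAIL
#2 f^2 + g^2 = 4^2 + 4^2 = 16 + 16 = 32  OK
#3 e = 14, g = 4; 14 ≥ 4 (want <)  FAIL
#4 f + d + a = 4 + 8 + 1 = 13  OK
#5 c - g = 13 - 4 = 9  OK
#6 max(1, 8) = 8, not 11  FAIL
#7 f + e = 4 + 14 = 18; 18 < 19  OK

Constraints 1, 3, and 6 are violated.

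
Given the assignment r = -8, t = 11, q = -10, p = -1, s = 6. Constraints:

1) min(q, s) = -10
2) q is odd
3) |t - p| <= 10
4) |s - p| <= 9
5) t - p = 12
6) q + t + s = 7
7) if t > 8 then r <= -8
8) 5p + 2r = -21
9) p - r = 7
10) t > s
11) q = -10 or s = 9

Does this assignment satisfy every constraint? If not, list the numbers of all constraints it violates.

1) min(-10, 6) = -10 — holds.
2) q = -10 is even — does not hold.
3) |11 - (-1)| = 12; 12 > 10, exceeds bound 10 — does not hold.
4) |6 - (-1)| = 7; 7 ≤ 9 — holds.
5) t - p = 11 - (-1) = 12 — holds.
6) q + t + s = -10 + 11 + 6 = 7 — holds.
7) t = 11 > 8, so we need r ≤ -8; r = -8 ≤ -8 — holds.
8) 5p + 2r = 5(-1) + 2(-8) = -21 — holds.
9) p - r = -1 - (-8) = 7 — holds.
10) t = 11, s = 6; 11 > 6 — holds.
11) q = -10 = -10 (first disjunct) — holds.

The assignment fails constraints 2 and 3.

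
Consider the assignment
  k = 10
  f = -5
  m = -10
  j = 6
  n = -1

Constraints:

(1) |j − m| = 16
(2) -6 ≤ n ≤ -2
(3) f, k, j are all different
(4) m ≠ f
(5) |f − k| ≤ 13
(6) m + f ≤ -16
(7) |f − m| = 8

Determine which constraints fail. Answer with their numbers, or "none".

The assignment fails constraints 2, 5, 6, 7.

(1) |6 − (-10)| = 16 — holds.
(2) n = -1 is outside [-6, -2] — does not hold.
(3) values -5, 10, 6 are pairwise distinct — holds.
(4) m = -10, f = -5; distinct — holds.
(5) |-5 − 10| = 15; 15 > 13, exceeds bound 13 — does not hold.
(6) m + f = -10 + (-5) = -15; -15 > -16, bound -16 not met — does not hold.
(7) |-5 − (-10)| = 5, not 8 — does not hold.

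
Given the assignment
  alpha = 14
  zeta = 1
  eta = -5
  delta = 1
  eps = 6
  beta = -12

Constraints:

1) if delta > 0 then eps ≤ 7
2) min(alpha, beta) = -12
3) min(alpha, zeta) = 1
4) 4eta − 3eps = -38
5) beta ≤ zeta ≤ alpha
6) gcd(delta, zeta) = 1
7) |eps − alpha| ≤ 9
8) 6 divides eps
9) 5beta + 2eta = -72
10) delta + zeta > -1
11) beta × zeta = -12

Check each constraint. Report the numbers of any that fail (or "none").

The assignment fails constraint 9.

1) delta = 1 > 0, so we need eps ≤ 7; eps = 6 ≤ 7  ✔
2) min(14, -12) = -12  ✔
3) min(14, 1) = 1  ✔
4) 4eta − 3eps = 4(-5) − 3(6) = -38  ✔
5) values -12 ≤ 1 ≤ 14  ✔
6) gcd(1, 1) = 1  ✔
7) |6 − 14| = 8; 8 ≤ 9  ✔
8) 6 / 6 = 1, so 6 divides 6  ✔
9) 5beta + 2eta = 5(-12) + 2(-5) = -70, not -72  ✘
10) delta + zeta = 1 + 1 = 2; 2 > -1  ✔
11) beta × zeta = -12 × 1 = -12  ✔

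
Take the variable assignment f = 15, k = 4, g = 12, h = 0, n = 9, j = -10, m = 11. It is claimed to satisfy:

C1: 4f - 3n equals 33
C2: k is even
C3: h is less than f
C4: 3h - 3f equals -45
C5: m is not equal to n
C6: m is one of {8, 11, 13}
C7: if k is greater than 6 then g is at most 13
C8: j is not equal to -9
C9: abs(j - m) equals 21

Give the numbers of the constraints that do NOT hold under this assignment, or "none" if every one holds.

C1: 4f - 3n = 4(15) - 3(9) = 33 — holds.
C2: k = 4 is even — holds.
C3: h = 0, f = 15; 0 < 15 — holds.
C4: 3h - 3f = 3(0) - 3(15) = -45 — holds.
C5: m = 11, n = 9; distinct — holds.
C6: m = 11 is in {8, 11, 13} — holds.
C7: k = 4, not > 6; antecedent false, conditional vacuously true — holds.
C8: j = -10, and -10 ≠ -9 — holds.
C9: abs(-10 - 11) = 21 — holds.

Yes — all constraints hold.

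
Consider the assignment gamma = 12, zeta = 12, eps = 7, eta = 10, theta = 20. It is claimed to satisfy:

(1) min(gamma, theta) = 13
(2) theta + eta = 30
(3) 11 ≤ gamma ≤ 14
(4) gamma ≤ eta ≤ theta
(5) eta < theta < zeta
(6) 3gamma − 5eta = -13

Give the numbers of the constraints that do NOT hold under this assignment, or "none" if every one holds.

(1) min(12, 20) = 12, not 13  ✘
(2) theta + eta = 20 + 10 = 30  ✔
(3) gamma = 12 lies in [11, 14]  ✔
(4) values 12, 10, 20; gamma = 12 is not ≤ eta = 10  ✘
(5) values 10, 20, 12; theta = 20 is not < zeta = 12  ✘
(6) 3gamma − 5eta = 3(12) − 5(10) = -14, not -13  ✘

Violated: 1, 4, 5, and 6.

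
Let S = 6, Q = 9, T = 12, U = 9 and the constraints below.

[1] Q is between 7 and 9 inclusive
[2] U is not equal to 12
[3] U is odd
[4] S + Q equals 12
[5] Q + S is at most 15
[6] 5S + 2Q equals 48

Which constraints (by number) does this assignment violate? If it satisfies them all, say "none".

[1] Q = 9 lies in [7, 9] — OK.
[2] U = 9, and 9 ≠ 12 — OK.
[3] U = 9 is odd — OK.
[4] S + Q = 6 + 9 = 15, not 12 — violated.
[5] Q + S = 9 + 6 = 15; 15 ≤ 15 — OK.
[6] 5S + 2Q = 5(6) + 2(9) = 48 — OK.

Constraint 4 does not hold.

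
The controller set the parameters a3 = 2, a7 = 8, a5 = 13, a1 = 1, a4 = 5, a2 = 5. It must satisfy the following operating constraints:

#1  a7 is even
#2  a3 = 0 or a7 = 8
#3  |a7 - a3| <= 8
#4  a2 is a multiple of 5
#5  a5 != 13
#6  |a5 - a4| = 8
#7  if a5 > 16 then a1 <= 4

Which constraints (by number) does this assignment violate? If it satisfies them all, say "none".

No — constraint 5 is not satisfied.

#1 a7 = 8 is even — satisfied.
#2 a3 = 2 ≠ 0, but a7 = 8 = 8 (second disjunct) — satisfied.
#3 |8 - 2| = 6; 6 ≤ 8 — satisfied.
#4 5 / 5 = 1, so 5 divides 5 — satisfied.
#5 a5 = 13, but 13 is required to differ — violated.
#6 |13 - 5| = 8 — satisfied.
#7 a5 = 13, not > 16; antecedent false, conditional vacuously true — satisfied.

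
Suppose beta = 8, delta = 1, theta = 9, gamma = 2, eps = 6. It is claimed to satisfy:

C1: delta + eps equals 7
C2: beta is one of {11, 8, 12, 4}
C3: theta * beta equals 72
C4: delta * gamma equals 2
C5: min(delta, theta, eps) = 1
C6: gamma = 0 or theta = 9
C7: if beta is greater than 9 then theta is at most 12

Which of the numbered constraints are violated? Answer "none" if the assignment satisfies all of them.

C1: delta + eps = 1 + 6 = 7  OK
C2: beta = 8 is in {11, 8, 12, 4}  OK
C3: theta * beta = 9 * 8 = 72  OK
C4: delta * gamma = 1 * 2 = 2  OK
C5: min(1, 9, 6) = 1  OK
C6: gamma = 2 ≠ 0, but theta = 9 = 9 (second disjunct)  OK
C7: beta = 8, not > 9; antecedent false, conditional vacuously true  OK

No violations.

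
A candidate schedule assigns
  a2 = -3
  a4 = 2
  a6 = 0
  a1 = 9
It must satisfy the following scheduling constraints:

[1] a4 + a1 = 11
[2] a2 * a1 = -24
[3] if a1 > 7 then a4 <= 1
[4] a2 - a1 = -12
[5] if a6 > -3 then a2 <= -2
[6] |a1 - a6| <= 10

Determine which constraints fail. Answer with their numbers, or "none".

The assignment fails constraints 2 and 3.

[1] a4 + a1 = 2 + 9 = 11 — OK.
[2] a2 * a1 = -3 * 9 = -27, not -24 — violated.
[3] a1 = 9 > 7, so we need a4 ≤ 1; but a4 = 2 > 1 — violated.
[4] a2 - a1 = -3 - 9 = -12 — OK.
[5] a6 = 0 > -3, so we need a2 ≤ -2; a2 = -3 ≤ -2 — OK.
[6] |9 - 0| = 9; 9 ≤ 10 — OK.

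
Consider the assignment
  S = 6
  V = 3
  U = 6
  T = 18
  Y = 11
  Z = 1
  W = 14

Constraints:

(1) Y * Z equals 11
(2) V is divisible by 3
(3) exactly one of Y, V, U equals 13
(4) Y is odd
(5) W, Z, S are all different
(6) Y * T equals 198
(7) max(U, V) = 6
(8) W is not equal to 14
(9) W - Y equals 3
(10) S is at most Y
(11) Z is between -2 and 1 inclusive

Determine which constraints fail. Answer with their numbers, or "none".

(1) Y * Z = 11 * 1 = 11 — satisfied.
(2) 3 / 3 = 1, so 3 divides 3 — satisfied.
(3) Y=11, V=3, U=6; 0 of them equal 13, not exactly one — violated.
(4) Y = 11 is odd — satisfied.
(5) values 14, 1, 6 are pairwise distinct — satisfied.
(6) Y * T = 11 * 18 = 198 — satisfied.
(7) max(6, 3) = 6 — satisfied.
(8) W = 14, but 14 is required to differ — violated.
(9) W - Y = 14 - 11 = 3 — satisfied.
(10) S = 6, Y = 11; 6 ≤ 11 — satisfied.
(11) Z = 1 lies in [-2, 1] — satisfied.

The assignment fails constraints 3 and 8.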